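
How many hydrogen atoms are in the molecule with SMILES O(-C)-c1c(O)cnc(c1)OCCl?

Hydrogens are implicit in SMILES; fill each atom to its normal valence:
  3 × C (aromatic): no H
  2 × C (aromatic): 1 H each → 2
  2 × O: no H
  1 × C: 3 H
  1 × C: 2 H
  1 × Cl: no H
  1 × N (aromatic): no H
  1 × O: 1 H
  Total hydrogens = 8.

8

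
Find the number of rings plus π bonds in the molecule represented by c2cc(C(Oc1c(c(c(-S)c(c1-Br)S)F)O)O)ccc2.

8

Molecular formula from the SMILES: C13H10BrFO3S2.
DoU = (2C + 2 + N − H − X)/2 = (2·13 + 2 + 0 − 10 − 2)/2 = 16/2 = 8.
(Structurally: 2 ring(s) + 6 π bond(s) = 8.)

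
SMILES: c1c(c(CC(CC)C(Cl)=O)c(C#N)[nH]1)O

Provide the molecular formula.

Heavy atoms from the SMILES: 10 C, 1 Cl, 2 N, 2 O.
Implicit hydrogens by atom environment:
  3 × C (aromatic): no H
  2 × C: 2 H each → 4
  2 × C: no H
  1 × C: 3 H
  1 × C (aromatic): 1 H
  1 × C: 1 H
  1 × Cl: no H
  1 × N (aromatic): 1 H
  1 × N: no H
  1 × O: 1 H
  1 × O: no H
  Total hydrogens = 11.
Molecular formula: C10H11ClN2O2

C10H11ClN2O2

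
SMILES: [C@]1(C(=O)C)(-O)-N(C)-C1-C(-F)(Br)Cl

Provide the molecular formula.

C6H8BrClFNO2

Heavy atoms from the SMILES: 1 Br, 6 C, 1 Cl, 1 F, 1 N, 2 O.
Implicit hydrogens by atom environment:
  3 × C: no H
  2 × C: 3 H each → 6
  1 × Br: no H
  1 × C: 1 H
  1 × Cl: no H
  1 × F: no H
  1 × N: no H
  1 × O: 1 H
  1 × O: no H
  Total hydrogens = 8.
Molecular formula: C6H8BrClFNO2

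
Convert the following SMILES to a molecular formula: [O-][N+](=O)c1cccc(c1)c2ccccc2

Heavy atoms from the SMILES: 12 C, 1 N, 2 O.
Implicit hydrogens by atom environment:
  9 × C (aromatic): 1 H each → 9
  3 × C (aromatic): no H
  1 × N (charge +1): no H
  1 × O: no H
  1 × O (charge -1): no H
  Total hydrogens = 9.
Molecular formula: C12H9NO2

C12H9NO2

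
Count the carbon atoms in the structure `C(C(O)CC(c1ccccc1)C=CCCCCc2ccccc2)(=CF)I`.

23

The symbol for carbon appears 23 times in the SMILES. Lowercase c denotes aromatic carbon and counts toward C.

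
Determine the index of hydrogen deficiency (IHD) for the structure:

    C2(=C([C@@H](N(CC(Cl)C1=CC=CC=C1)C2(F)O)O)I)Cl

6

Molecular formula from the SMILES: C12H11Cl2FINO2.
DoU = (2C + 2 + N − H − X)/2 = (2·12 + 2 + 1 − 11 − 4)/2 = 12/2 = 6.
(Structurally: 2 ring(s) + 4 π bond(s) = 6.)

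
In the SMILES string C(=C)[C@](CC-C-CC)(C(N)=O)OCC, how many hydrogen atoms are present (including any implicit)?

21

Hydrogens are implicit in SMILES; fill each atom to its normal valence:
  6 × C: 2 H each → 12
  2 × C: 3 H each → 6
  2 × C: no H
  2 × O: no H
  1 × C: 1 H
  1 × N: 2 H
  Total hydrogens = 21.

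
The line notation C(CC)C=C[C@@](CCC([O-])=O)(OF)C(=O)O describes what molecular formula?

Heavy atoms from the SMILES: 10 C, 1 F, 5 O.
Implicit hydrogens by atom environment:
  4 × C: 2 H each → 8
  3 × C: no H
  3 × O: no H
  2 × C: 1 H each → 2
  1 × C: 3 H
  1 × F: no H
  1 × O: 1 H
  1 × O (charge -1): no H
  Total hydrogens = 14.
Net charge -1.
Molecular formula: C10H14FO5-

C10H14FO5-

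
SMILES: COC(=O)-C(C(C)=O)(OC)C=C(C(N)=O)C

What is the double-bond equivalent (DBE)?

4

Molecular formula from the SMILES: C10H15NO5.
DoU = (2C + 2 + N − H − X)/2 = (2·10 + 2 + 1 − 15 − 0)/2 = 8/2 = 4.
(Structurally: 0 ring(s) + 4 π bond(s) = 4.)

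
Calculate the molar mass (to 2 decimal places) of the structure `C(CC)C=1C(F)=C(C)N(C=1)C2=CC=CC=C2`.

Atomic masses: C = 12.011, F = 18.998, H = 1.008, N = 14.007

217.29

Molecular formula: C14H16FN.
M = 14×12.011 + 1×18.998 + 16×1.008 + 1×14.007 = 217.29 g/mol.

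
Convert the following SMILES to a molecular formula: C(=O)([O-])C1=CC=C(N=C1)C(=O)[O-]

[C7H3NO4]2-

Heavy atoms from the SMILES: 7 C, 1 N, 4 O.
Implicit hydrogens by atom environment:
  3 × C (aromatic): 1 H each → 3
  2 × C (aromatic): no H
  2 × C: no H
  2 × O: no H
  2 × O (charge -1): no H
  1 × N (aromatic): no H
  Total hydrogens = 3.
Net charge -2.
Molecular formula: [C7H3NO4]2-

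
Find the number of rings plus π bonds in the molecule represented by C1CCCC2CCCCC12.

2

Molecular formula from the SMILES: C10H18.
DoU = (2C + 2 + N − H − X)/2 = (2·10 + 2 + 0 − 18 − 0)/2 = 4/2 = 2.
(Structurally: 2 ring(s) + 0 π bond(s) = 2.)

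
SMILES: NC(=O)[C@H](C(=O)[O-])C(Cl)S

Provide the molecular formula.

C4H5ClNO3S-

Heavy atoms from the SMILES: 4 C, 1 Cl, 1 N, 3 O, 1 S.
Implicit hydrogens by atom environment:
  2 × C: 1 H each → 2
  2 × C: no H
  2 × O: no H
  1 × Cl: no H
  1 × N: 2 H
  1 × O (charge -1): no H
  1 × S: 1 H
  Total hydrogens = 5.
Net charge -1.
Molecular formula: C4H5ClNO3S-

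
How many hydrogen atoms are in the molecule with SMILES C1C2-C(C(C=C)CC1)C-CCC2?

Hydrogens are implicit in SMILES; fill each atom to its normal valence:
  8 × C: 2 H each → 16
  4 × C: 1 H each → 4
  Total hydrogens = 20.

20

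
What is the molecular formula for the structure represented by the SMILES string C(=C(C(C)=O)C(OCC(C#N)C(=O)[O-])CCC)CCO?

C14H20NO5-

Heavy atoms from the SMILES: 14 C, 1 N, 5 O.
Implicit hydrogens by atom environment:
  5 × C: 2 H each → 10
  4 × C: no H
  3 × C: 1 H each → 3
  3 × O: no H
  2 × C: 3 H each → 6
  1 × N: no H
  1 × O: 1 H
  1 × O (charge -1): no H
  Total hydrogens = 20.
Net charge -1.
Molecular formula: C14H20NO5-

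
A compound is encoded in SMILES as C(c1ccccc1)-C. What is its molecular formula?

C8H10

Heavy atoms from the SMILES: 8 C.
Implicit hydrogens by atom environment:
  5 × C (aromatic): 1 H each → 5
  1 × C: 3 H
  1 × C: 2 H
  1 × C (aromatic): no H
  Total hydrogens = 10.
Molecular formula: C8H10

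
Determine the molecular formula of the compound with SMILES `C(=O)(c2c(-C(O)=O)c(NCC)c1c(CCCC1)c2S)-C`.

Heavy atoms from the SMILES: 15 C, 1 N, 3 O, 1 S.
Implicit hydrogens by atom environment:
  6 × C (aromatic): no H
  5 × C: 2 H each → 10
  2 × C: 3 H each → 6
  2 × C: no H
  2 × O: no H
  1 × N: 1 H
  1 × O: 1 H
  1 × S: 1 H
  Total hydrogens = 19.
Molecular formula: C15H19NO3S

C15H19NO3S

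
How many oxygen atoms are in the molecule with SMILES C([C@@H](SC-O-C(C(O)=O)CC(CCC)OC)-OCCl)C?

5

The symbol for oxygen appears 5 times in the SMILES.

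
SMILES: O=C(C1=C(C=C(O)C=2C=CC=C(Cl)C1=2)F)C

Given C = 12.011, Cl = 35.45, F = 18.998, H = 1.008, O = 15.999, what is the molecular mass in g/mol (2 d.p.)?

Molecular formula: C12H8ClFO2.
M = 12×12.011 + 1×35.45 + 1×18.998 + 8×1.008 + 2×15.999 = 238.64 g/mol.

238.64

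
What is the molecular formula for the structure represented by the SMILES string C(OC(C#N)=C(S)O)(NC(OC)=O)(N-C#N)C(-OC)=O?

C9H10N4O6S

Heavy atoms from the SMILES: 9 C, 4 N, 6 O, 1 S.
Implicit hydrogens by atom environment:
  7 × C: no H
  5 × O: no H
  2 × C: 3 H each → 6
  2 × N: 1 H each → 2
  2 × N: no H
  1 × O: 1 H
  1 × S: 1 H
  Total hydrogens = 10.
Molecular formula: C9H10N4O6S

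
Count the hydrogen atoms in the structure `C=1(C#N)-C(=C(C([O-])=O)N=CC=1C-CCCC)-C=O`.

Hydrogens are implicit in SMILES; fill each atom to its normal valence:
  4 × C: 2 H each → 8
  4 × C (aromatic): no H
  2 × C: no H
  2 × O: no H
  1 × C: 3 H
  1 × C (aromatic): 1 H
  1 × C: 1 H
  1 × N (aromatic): no H
  1 × N: no H
  1 × O (charge -1): no H
  Total hydrogens = 13.

13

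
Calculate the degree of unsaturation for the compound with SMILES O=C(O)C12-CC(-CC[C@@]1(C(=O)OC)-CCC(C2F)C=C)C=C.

6

Molecular formula from the SMILES: C17H23FO4.
DoU = (2C + 2 + N − H − X)/2 = (2·17 + 2 + 0 − 23 − 1)/2 = 12/2 = 6.
(Structurally: 2 ring(s) + 4 π bond(s) = 6.)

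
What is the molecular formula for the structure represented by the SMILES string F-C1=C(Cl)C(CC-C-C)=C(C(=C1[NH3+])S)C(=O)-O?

Heavy atoms from the SMILES: 11 C, 1 Cl, 1 F, 1 N, 2 O, 1 S.
Implicit hydrogens by atom environment:
  6 × C (aromatic): no H
  3 × C: 2 H each → 6
  1 × C: 3 H
  1 × C: no H
  1 × Cl: no H
  1 × F: no H
  1 × N (charge +1): 3 H
  1 × O: 1 H
  1 × O: no H
  1 × S: 1 H
  Total hydrogens = 14.
Net charge +1.
Molecular formula: C11H14ClFNO2S+

C11H14ClFNO2S+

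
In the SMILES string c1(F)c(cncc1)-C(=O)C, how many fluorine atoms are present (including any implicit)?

The symbol for fluorine appears 1 time in the SMILES.

1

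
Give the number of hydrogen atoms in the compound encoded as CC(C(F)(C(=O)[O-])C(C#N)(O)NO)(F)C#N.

6

Hydrogens are implicit in SMILES; fill each atom to its normal valence:
  6 × C: no H
  2 × F: no H
  2 × N: no H
  2 × O: 1 H each → 2
  1 × C: 3 H
  1 × N: 1 H
  1 × O: no H
  1 × O (charge -1): no H
  Total hydrogens = 6.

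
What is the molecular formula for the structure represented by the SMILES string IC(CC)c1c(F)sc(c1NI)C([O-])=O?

C8H7FI2NO2S-

Heavy atoms from the SMILES: 8 C, 1 F, 2 I, 1 N, 2 O, 1 S.
Implicit hydrogens by atom environment:
  4 × C (aromatic): no H
  2 × I: no H
  1 × C: 3 H
  1 × C: 2 H
  1 × C: 1 H
  1 × C: no H
  1 × F: no H
  1 × N: 1 H
  1 × O: no H
  1 × O (charge -1): no H
  1 × S (aromatic): no H
  Total hydrogens = 7.
Net charge -1.
Molecular formula: C8H7FI2NO2S-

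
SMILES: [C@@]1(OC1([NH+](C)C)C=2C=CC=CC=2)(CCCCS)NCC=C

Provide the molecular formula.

C17H27N2OS+

Heavy atoms from the SMILES: 17 C, 2 N, 1 O, 1 S.
Implicit hydrogens by atom environment:
  6 × C: 2 H each → 12
  5 × C (aromatic): 1 H each → 5
  2 × C: 3 H each → 6
  2 × C: no H
  1 × C: 1 H
  1 × C (aromatic): no H
  1 × N (charge +1): 1 H
  1 × N: 1 H
  1 × O: no H
  1 × S: 1 H
  Total hydrogens = 27.
Net charge +1.
Molecular formula: C17H27N2OS+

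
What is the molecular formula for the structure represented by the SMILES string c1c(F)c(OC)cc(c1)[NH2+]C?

Heavy atoms from the SMILES: 8 C, 1 F, 1 N, 1 O.
Implicit hydrogens by atom environment:
  3 × C (aromatic): 1 H each → 3
  3 × C (aromatic): no H
  2 × C: 3 H each → 6
  1 × F: no H
  1 × N (charge +1): 2 H
  1 × O: no H
  Total hydrogens = 11.
Net charge +1.
Molecular formula: C8H11FNO+

C8H11FNO+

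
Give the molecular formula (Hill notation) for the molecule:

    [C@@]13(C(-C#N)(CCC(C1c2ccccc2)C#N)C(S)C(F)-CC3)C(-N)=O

C19H20FN3OS

Heavy atoms from the SMILES: 19 C, 1 F, 3 N, 1 O, 1 S.
Implicit hydrogens by atom environment:
  5 × C (aromatic): 1 H each → 5
  5 × C: no H
  4 × C: 2 H each → 8
  4 × C: 1 H each → 4
  2 × N: no H
  1 × C (aromatic): no H
  1 × F: no H
  1 × N: 2 H
  1 × O: no H
  1 × S: 1 H
  Total hydrogens = 20.
Molecular formula: C19H20FN3OS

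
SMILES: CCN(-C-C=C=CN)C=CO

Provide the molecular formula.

Heavy atoms from the SMILES: 8 C, 2 N, 1 O.
Implicit hydrogens by atom environment:
  4 × C: 1 H each → 4
  2 × C: 2 H each → 4
  1 × C: 3 H
  1 × C: no H
  1 × N: 2 H
  1 × N: no H
  1 × O: 1 H
  Total hydrogens = 14.
Molecular formula: C8H14N2O

C8H14N2O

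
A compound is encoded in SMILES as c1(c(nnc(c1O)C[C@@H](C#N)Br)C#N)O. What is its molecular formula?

C8H5BrN4O2

Heavy atoms from the SMILES: 1 Br, 8 C, 4 N, 2 O.
Implicit hydrogens by atom environment:
  4 × C (aromatic): no H
  2 × C: no H
  2 × N (aromatic): no H
  2 × N: no H
  2 × O: 1 H each → 2
  1 × Br: no H
  1 × C: 2 H
  1 × C: 1 H
  Total hydrogens = 5.
Molecular formula: C8H5BrN4O2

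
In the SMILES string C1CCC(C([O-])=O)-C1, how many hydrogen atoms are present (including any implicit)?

9

Hydrogens are implicit in SMILES; fill each atom to its normal valence:
  4 × C: 2 H each → 8
  1 × C: 1 H
  1 × C: no H
  1 × O: no H
  1 × O (charge -1): no H
  Total hydrogens = 9.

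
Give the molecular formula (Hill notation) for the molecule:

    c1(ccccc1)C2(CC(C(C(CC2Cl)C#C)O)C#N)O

Heavy atoms from the SMILES: 16 C, 1 Cl, 1 N, 2 O.
Implicit hydrogens by atom environment:
  5 × C: 1 H each → 5
  5 × C (aromatic): 1 H each → 5
  3 × C: no H
  2 × C: 2 H each → 4
  2 × O: 1 H each → 2
  1 × C (aromatic): no H
  1 × Cl: no H
  1 × N: no H
  Total hydrogens = 16.
Molecular formula: C16H16ClNO2

C16H16ClNO2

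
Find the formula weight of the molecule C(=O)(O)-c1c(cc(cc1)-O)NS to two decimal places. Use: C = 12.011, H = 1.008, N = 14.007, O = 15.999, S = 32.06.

185.20

Molecular formula: C7H7NO3S.
M = 7×12.011 + 7×1.008 + 1×14.007 + 3×15.999 + 1×32.06 = 185.20 g/mol.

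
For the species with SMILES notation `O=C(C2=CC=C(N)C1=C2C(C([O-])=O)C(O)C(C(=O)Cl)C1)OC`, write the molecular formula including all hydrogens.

C14H13ClNO6-

Heavy atoms from the SMILES: 14 C, 1 Cl, 1 N, 6 O.
Implicit hydrogens by atom environment:
  4 × C (aromatic): no H
  4 × O: no H
  3 × C: 1 H each → 3
  3 × C: no H
  2 × C (aromatic): 1 H each → 2
  1 × C: 3 H
  1 × C: 2 H
  1 × Cl: no H
  1 × N: 2 H
  1 × O: 1 H
  1 × O (charge -1): no H
  Total hydrogens = 13.
Net charge -1.
Molecular formula: C14H13ClNO6-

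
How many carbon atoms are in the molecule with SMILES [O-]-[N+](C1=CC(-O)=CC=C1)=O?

6

The symbol for carbon appears 6 times in the SMILES.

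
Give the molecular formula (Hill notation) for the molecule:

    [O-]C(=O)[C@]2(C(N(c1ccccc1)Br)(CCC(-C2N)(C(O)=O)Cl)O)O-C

C15H17BrClN2O6-

Heavy atoms from the SMILES: 1 Br, 15 C, 1 Cl, 2 N, 6 O.
Implicit hydrogens by atom environment:
  5 × C (aromatic): 1 H each → 5
  5 × C: no H
  3 × O: no H
  2 × C: 2 H each → 4
  2 × O: 1 H each → 2
  1 × Br: no H
  1 × C: 3 H
  1 × C: 1 H
  1 × C (aromatic): no H
  1 × Cl: no H
  1 × N: 2 H
  1 × N: no H
  1 × O (charge -1): no H
  Total hydrogens = 17.
Net charge -1.
Molecular formula: C15H17BrClN2O6-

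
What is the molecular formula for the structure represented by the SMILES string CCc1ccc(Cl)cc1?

C8H9Cl

Heavy atoms from the SMILES: 8 C, 1 Cl.
Implicit hydrogens by atom environment:
  4 × C (aromatic): 1 H each → 4
  2 × C (aromatic): no H
  1 × C: 3 H
  1 × C: 2 H
  1 × Cl: no H
  Total hydrogens = 9.
Molecular formula: C8H9Cl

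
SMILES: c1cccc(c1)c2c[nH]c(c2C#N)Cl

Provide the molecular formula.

Heavy atoms from the SMILES: 11 C, 1 Cl, 2 N.
Implicit hydrogens by atom environment:
  6 × C (aromatic): 1 H each → 6
  4 × C (aromatic): no H
  1 × C: no H
  1 × Cl: no H
  1 × N (aromatic): 1 H
  1 × N: no H
  Total hydrogens = 7.
Molecular formula: C11H7ClN2

C11H7ClN2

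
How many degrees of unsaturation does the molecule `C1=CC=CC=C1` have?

Molecular formula from the SMILES: C6H6.
DoU = (2C + 2 + N − H − X)/2 = (2·6 + 2 + 0 − 6 − 0)/2 = 8/2 = 4.
(Structurally: 1 ring(s) + 3 π bond(s) = 4.)

4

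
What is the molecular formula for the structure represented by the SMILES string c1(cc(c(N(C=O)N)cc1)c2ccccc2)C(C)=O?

Heavy atoms from the SMILES: 15 C, 2 N, 2 O.
Implicit hydrogens by atom environment:
  8 × C (aromatic): 1 H each → 8
  4 × C (aromatic): no H
  2 × O: no H
  1 × C: 3 H
  1 × C: 1 H
  1 × C: no H
  1 × N: 2 H
  1 × N: no H
  Total hydrogens = 14.
Molecular formula: C15H14N2O2

C15H14N2O2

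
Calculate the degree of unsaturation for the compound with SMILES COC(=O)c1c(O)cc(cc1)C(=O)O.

Molecular formula from the SMILES: C9H8O5.
DoU = (2C + 2 + N − H − X)/2 = (2·9 + 2 + 0 − 8 − 0)/2 = 12/2 = 6.
(Structurally: 1 ring(s) + 5 π bond(s) = 6.)

6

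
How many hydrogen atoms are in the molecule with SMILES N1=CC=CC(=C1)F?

4

Hydrogens are implicit in SMILES; fill each atom to its normal valence:
  4 × C (aromatic): 1 H each → 4
  1 × C (aromatic): no H
  1 × F: no H
  1 × N (aromatic): no H
  Total hydrogens = 4.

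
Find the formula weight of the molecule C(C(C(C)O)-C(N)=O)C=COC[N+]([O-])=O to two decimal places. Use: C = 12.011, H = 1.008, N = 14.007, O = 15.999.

218.21

Molecular formula: C8H14N2O5.
M = 8×12.011 + 14×1.008 + 2×14.007 + 5×15.999 = 218.21 g/mol.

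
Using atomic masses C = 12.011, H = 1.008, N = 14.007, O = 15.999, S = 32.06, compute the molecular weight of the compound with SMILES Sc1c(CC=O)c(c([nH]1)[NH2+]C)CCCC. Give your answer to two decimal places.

227.35

Molecular formula: C11H19N2OS+.
M = 11×12.011 + 19×1.008 + 2×14.007 + 1×15.999 + 1×32.06 = 227.35 g/mol.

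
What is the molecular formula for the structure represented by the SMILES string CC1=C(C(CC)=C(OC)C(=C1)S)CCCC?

C14H22OS

Heavy atoms from the SMILES: 14 C, 1 O, 1 S.
Implicit hydrogens by atom environment:
  5 × C (aromatic): no H
  4 × C: 3 H each → 12
  4 × C: 2 H each → 8
  1 × C (aromatic): 1 H
  1 × O: no H
  1 × S: 1 H
  Total hydrogens = 22.
Molecular formula: C14H22OS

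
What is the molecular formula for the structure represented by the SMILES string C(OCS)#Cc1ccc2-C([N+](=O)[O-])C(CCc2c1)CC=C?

Heavy atoms from the SMILES: 16 C, 1 N, 3 O, 1 S.
Implicit hydrogens by atom environment:
  5 × C: 2 H each → 10
  3 × C (aromatic): 1 H each → 3
  3 × C: 1 H each → 3
  3 × C (aromatic): no H
  2 × C: no H
  2 × O: no H
  1 × N (charge +1): no H
  1 × O (charge -1): no H
  1 × S: 1 H
  Total hydrogens = 17.
Molecular formula: C16H17NO3S

C16H17NO3S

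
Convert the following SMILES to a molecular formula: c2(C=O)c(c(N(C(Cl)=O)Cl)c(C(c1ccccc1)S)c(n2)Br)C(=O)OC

Heavy atoms from the SMILES: 1 Br, 16 C, 2 Cl, 2 N, 4 O, 1 S.
Implicit hydrogens by atom environment:
  6 × C (aromatic): no H
  5 × C (aromatic): 1 H each → 5
  4 × O: no H
  2 × C: 1 H each → 2
  2 × C: no H
  2 × Cl: no H
  1 × Br: no H
  1 × C: 3 H
  1 × N (aromatic): no H
  1 × N: no H
  1 × S: 1 H
  Total hydrogens = 11.
Molecular formula: C16H11BrCl2N2O4S

C16H11BrCl2N2O4S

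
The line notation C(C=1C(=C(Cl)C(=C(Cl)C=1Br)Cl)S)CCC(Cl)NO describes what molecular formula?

Heavy atoms from the SMILES: 1 Br, 10 C, 4 Cl, 1 N, 1 O, 1 S.
Implicit hydrogens by atom environment:
  6 × C (aromatic): no H
  4 × Cl: no H
  3 × C: 2 H each → 6
  1 × Br: no H
  1 × C: 1 H
  1 × N: 1 H
  1 × O: 1 H
  1 × S: 1 H
  Total hydrogens = 10.
Molecular formula: C10H10BrCl4NOS

C10H10BrCl4NOS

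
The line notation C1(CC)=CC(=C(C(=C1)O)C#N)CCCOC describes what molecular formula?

Heavy atoms from the SMILES: 13 C, 1 N, 2 O.
Implicit hydrogens by atom environment:
  4 × C: 2 H each → 8
  4 × C (aromatic): no H
  2 × C: 3 H each → 6
  2 × C (aromatic): 1 H each → 2
  1 × C: no H
  1 × N: no H
  1 × O: 1 H
  1 × O: no H
  Total hydrogens = 17.
Molecular formula: C13H17NO2

C13H17NO2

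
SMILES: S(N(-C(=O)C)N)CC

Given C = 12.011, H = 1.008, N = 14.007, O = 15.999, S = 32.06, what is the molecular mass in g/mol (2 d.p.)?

Molecular formula: C4H10N2OS.
M = 4×12.011 + 10×1.008 + 2×14.007 + 1×15.999 + 1×32.06 = 134.20 g/mol.

134.20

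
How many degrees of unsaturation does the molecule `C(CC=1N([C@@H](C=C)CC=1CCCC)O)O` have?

Molecular formula from the SMILES: C12H21NO2.
DoU = (2C + 2 + N − H − X)/2 = (2·12 + 2 + 1 − 21 − 0)/2 = 6/2 = 3.
(Structurally: 1 ring(s) + 2 π bond(s) = 3.)

3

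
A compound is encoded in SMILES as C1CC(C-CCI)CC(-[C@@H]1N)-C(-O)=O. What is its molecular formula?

C10H18INO2

Heavy atoms from the SMILES: 10 C, 1 I, 1 N, 2 O.
Implicit hydrogens by atom environment:
  6 × C: 2 H each → 12
  3 × C: 1 H each → 3
  1 × C: no H
  1 × I: no H
  1 × N: 2 H
  1 × O: 1 H
  1 × O: no H
  Total hydrogens = 18.
Molecular formula: C10H18INO2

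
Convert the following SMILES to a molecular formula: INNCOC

C2H7IN2O

Heavy atoms from the SMILES: 2 C, 1 I, 2 N, 1 O.
Implicit hydrogens by atom environment:
  2 × N: 1 H each → 2
  1 × C: 3 H
  1 × C: 2 H
  1 × I: no H
  1 × O: no H
  Total hydrogens = 7.
Molecular formula: C2H7IN2O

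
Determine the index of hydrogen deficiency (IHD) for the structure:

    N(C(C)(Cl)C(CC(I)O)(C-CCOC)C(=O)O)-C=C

Molecular formula from the SMILES: C12H21ClINO4.
DoU = (2C + 2 + N − H − X)/2 = (2·12 + 2 + 1 − 21 − 2)/2 = 4/2 = 2.
(Structurally: 0 ring(s) + 2 π bond(s) = 2.)

2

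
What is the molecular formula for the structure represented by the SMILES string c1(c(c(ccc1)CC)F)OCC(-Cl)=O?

C10H10ClFO2

Heavy atoms from the SMILES: 10 C, 1 Cl, 1 F, 2 O.
Implicit hydrogens by atom environment:
  3 × C (aromatic): 1 H each → 3
  3 × C (aromatic): no H
  2 × C: 2 H each → 4
  2 × O: no H
  1 × C: 3 H
  1 × C: no H
  1 × Cl: no H
  1 × F: no H
  Total hydrogens = 10.
Molecular formula: C10H10ClFO2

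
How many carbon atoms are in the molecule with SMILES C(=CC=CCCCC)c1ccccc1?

14

The symbol for carbon appears 14 times in the SMILES. Lowercase c denotes aromatic carbon and counts toward C.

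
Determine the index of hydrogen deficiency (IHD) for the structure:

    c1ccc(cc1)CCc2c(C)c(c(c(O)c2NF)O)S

Molecular formula from the SMILES: C15H16FNO2S.
DoU = (2C + 2 + N − H − X)/2 = (2·15 + 2 + 1 − 16 − 1)/2 = 16/2 = 8.
(Structurally: 2 ring(s) + 6 π bond(s) = 8.)

8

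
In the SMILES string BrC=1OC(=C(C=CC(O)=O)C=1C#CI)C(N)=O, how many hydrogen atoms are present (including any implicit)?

5

Hydrogens are implicit in SMILES; fill each atom to its normal valence:
  4 × C (aromatic): no H
  4 × C: no H
  2 × C: 1 H each → 2
  2 × O: no H
  1 × Br: no H
  1 × I: no H
  1 × N: 2 H
  1 × O: 1 H
  1 × O (aromatic): no H
  Total hydrogens = 5.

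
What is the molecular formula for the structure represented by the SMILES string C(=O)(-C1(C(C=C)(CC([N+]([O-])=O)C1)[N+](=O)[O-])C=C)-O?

Heavy atoms from the SMILES: 10 C, 2 N, 6 O.
Implicit hydrogens by atom environment:
  4 × C: 2 H each → 8
  3 × C: 1 H each → 3
  3 × C: no H
  3 × O: no H
  2 × N (charge +1): no H
  2 × O (charge -1): no H
  1 × O: 1 H
  Total hydrogens = 12.
Molecular formula: C10H12N2O6

C10H12N2O6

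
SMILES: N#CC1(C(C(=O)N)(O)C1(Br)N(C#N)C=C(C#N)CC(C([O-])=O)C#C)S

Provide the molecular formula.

C14H9BrN5O4S-

Heavy atoms from the SMILES: 1 Br, 14 C, 5 N, 4 O, 1 S.
Implicit hydrogens by atom environment:
  10 × C: no H
  4 × N: no H
  3 × C: 1 H each → 3
  2 × O: no H
  1 × Br: no H
  1 × C: 2 H
  1 × N: 2 H
  1 × O: 1 H
  1 × O (charge -1): no H
  1 × S: 1 H
  Total hydrogens = 9.
Net charge -1.
Molecular formula: C14H9BrN5O4S-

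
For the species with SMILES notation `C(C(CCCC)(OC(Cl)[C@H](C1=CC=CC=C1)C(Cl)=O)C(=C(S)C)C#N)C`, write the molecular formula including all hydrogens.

C20H25Cl2NO2S

Heavy atoms from the SMILES: 20 C, 2 Cl, 1 N, 2 O, 1 S.
Implicit hydrogens by atom environment:
  5 × C (aromatic): 1 H each → 5
  5 × C: no H
  4 × C: 2 H each → 8
  3 × C: 3 H each → 9
  2 × C: 1 H each → 2
  2 × Cl: no H
  2 × O: no H
  1 × C (aromatic): no H
  1 × N: no H
  1 × S: 1 H
  Total hydrogens = 25.
Molecular formula: C20H25Cl2NO2S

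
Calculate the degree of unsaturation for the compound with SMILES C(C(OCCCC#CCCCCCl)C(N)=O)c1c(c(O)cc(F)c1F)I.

7

Molecular formula from the SMILES: C18H21ClF2INO3.
DoU = (2C + 2 + N − H − X)/2 = (2·18 + 2 + 1 − 21 − 4)/2 = 14/2 = 7.
(Structurally: 1 ring(s) + 6 π bond(s) = 7.)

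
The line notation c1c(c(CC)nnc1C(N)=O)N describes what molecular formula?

C7H10N4O

Heavy atoms from the SMILES: 7 C, 4 N, 1 O.
Implicit hydrogens by atom environment:
  3 × C (aromatic): no H
  2 × N: 2 H each → 4
  2 × N (aromatic): no H
  1 × C: 3 H
  1 × C: 2 H
  1 × C (aromatic): 1 H
  1 × C: no H
  1 × O: no H
  Total hydrogens = 10.
Molecular formula: C7H10N4O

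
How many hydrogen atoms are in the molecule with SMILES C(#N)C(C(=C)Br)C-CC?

10

Hydrogens are implicit in SMILES; fill each atom to its normal valence:
  3 × C: 2 H each → 6
  2 × C: no H
  1 × Br: no H
  1 × C: 3 H
  1 × C: 1 H
  1 × N: no H
  Total hydrogens = 10.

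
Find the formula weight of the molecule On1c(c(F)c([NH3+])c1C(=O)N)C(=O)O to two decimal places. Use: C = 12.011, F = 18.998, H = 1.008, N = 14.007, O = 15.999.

Molecular formula: C6H7FN3O4+.
M = 6×12.011 + 1×18.998 + 7×1.008 + 3×14.007 + 4×15.999 = 204.14 g/mol.

204.14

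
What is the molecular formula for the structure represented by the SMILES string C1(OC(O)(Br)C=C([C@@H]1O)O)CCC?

C8H13BrO4

Heavy atoms from the SMILES: 1 Br, 8 C, 4 O.
Implicit hydrogens by atom environment:
  3 × C: 1 H each → 3
  3 × O: 1 H each → 3
  2 × C: 2 H each → 4
  2 × C: no H
  1 × Br: no H
  1 × C: 3 H
  1 × O: no H
  Total hydrogens = 13.
Molecular formula: C8H13BrO4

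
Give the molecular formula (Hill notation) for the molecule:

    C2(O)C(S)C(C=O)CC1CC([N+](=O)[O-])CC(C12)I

C11H16INO4S

Heavy atoms from the SMILES: 11 C, 1 I, 1 N, 4 O, 1 S.
Implicit hydrogens by atom environment:
  8 × C: 1 H each → 8
  3 × C: 2 H each → 6
  2 × O: no H
  1 × I: no H
  1 × N (charge +1): no H
  1 × O: 1 H
  1 × O (charge -1): no H
  1 × S: 1 H
  Total hydrogens = 16.
Molecular formula: C11H16INO4S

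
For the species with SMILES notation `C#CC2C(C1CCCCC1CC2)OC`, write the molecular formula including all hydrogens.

C13H20O

Heavy atoms from the SMILES: 13 C, 1 O.
Implicit hydrogens by atom environment:
  6 × C: 2 H each → 12
  5 × C: 1 H each → 5
  1 × C: 3 H
  1 × C: no H
  1 × O: no H
  Total hydrogens = 20.
Molecular formula: C13H20O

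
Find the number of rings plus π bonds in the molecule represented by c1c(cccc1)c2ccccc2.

8

Molecular formula from the SMILES: C12H10.
DoU = (2C + 2 + N − H − X)/2 = (2·12 + 2 + 0 − 10 − 0)/2 = 16/2 = 8.
(Structurally: 2 ring(s) + 6 π bond(s) = 8.)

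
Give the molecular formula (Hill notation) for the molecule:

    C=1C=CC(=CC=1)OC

Heavy atoms from the SMILES: 7 C, 1 O.
Implicit hydrogens by atom environment:
  5 × C (aromatic): 1 H each → 5
  1 × C: 3 H
  1 × C (aromatic): no H
  1 × O: no H
  Total hydrogens = 8.
Molecular formula: C7H8O

C7H8O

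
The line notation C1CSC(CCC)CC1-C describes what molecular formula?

C9H18S

Heavy atoms from the SMILES: 9 C, 1 S.
Implicit hydrogens by atom environment:
  5 × C: 2 H each → 10
  2 × C: 3 H each → 6
  2 × C: 1 H each → 2
  1 × S: no H
  Total hydrogens = 18.
Molecular formula: C9H18S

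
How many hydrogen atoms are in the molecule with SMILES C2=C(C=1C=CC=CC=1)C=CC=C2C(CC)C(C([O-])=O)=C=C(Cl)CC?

Hydrogens are implicit in SMILES; fill each atom to its normal valence:
  9 × C (aromatic): 1 H each → 9
  4 × C: no H
  3 × C (aromatic): no H
  2 × C: 3 H each → 6
  2 × C: 2 H each → 4
  1 × C: 1 H
  1 × Cl: no H
  1 × O: no H
  1 × O (charge -1): no H
  Total hydrogens = 20.

20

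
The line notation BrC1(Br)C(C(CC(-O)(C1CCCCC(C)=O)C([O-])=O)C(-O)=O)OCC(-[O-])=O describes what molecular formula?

Heavy atoms from the SMILES: 2 Br, 16 C, 9 O.
Implicit hydrogens by atom environment:
  6 × C: 2 H each → 12
  6 × C: no H
  5 × O: no H
  3 × C: 1 H each → 3
  2 × Br: no H
  2 × O: 1 H each → 2
  2 × O (charge -1): no H
  1 × C: 3 H
  Total hydrogens = 20.
Net charge -2.
Molecular formula: [C16H20Br2O9]2-

[C16H20Br2O9]2-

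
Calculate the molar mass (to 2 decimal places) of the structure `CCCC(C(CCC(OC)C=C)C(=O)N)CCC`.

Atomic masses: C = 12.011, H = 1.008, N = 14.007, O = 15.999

Molecular formula: C15H29NO2.
M = 15×12.011 + 29×1.008 + 1×14.007 + 2×15.999 = 255.40 g/mol.

255.40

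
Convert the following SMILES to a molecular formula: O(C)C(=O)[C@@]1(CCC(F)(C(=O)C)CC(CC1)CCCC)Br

C16H26BrFO3

Heavy atoms from the SMILES: 1 Br, 16 C, 1 F, 3 O.
Implicit hydrogens by atom environment:
  8 × C: 2 H each → 16
  4 × C: no H
  3 × C: 3 H each → 9
  3 × O: no H
  1 × Br: no H
  1 × C: 1 H
  1 × F: no H
  Total hydrogens = 26.
Molecular formula: C16H26BrFO3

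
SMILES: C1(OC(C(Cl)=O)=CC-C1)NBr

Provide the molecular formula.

Heavy atoms from the SMILES: 1 Br, 6 C, 1 Cl, 1 N, 2 O.
Implicit hydrogens by atom environment:
  2 × C: 2 H each → 4
  2 × C: 1 H each → 2
  2 × C: no H
  2 × O: no H
  1 × Br: no H
  1 × Cl: no H
  1 × N: 1 H
  Total hydrogens = 7.
Molecular formula: C6H7BrClNO2

C6H7BrClNO2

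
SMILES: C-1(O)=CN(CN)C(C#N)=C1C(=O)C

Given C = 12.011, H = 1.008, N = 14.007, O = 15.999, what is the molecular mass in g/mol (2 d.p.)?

Molecular formula: C8H9N3O2.
M = 8×12.011 + 9×1.008 + 3×14.007 + 2×15.999 = 179.18 g/mol.

179.18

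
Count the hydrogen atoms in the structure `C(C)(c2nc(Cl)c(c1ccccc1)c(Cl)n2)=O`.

Hydrogens are implicit in SMILES; fill each atom to its normal valence:
  5 × C (aromatic): 1 H each → 5
  5 × C (aromatic): no H
  2 × Cl: no H
  2 × N (aromatic): no H
  1 × C: 3 H
  1 × C: no H
  1 × O: no H
  Total hydrogens = 8.

8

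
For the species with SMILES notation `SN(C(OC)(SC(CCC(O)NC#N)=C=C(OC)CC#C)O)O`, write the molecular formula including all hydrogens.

C13H19N3O5S2

Heavy atoms from the SMILES: 13 C, 3 N, 5 O, 2 S.
Implicit hydrogens by atom environment:
  6 × C: no H
  3 × C: 2 H each → 6
  3 × O: 1 H each → 3
  2 × C: 3 H each → 6
  2 × C: 1 H each → 2
  2 × N: no H
  2 × O: no H
  1 × N: 1 H
  1 × S: 1 H
  1 × S: no H
  Total hydrogens = 19.
Molecular formula: C13H19N3O5S2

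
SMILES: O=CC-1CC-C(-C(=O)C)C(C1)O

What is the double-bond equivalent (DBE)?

3

Molecular formula from the SMILES: C9H14O3.
DoU = (2C + 2 + N − H − X)/2 = (2·9 + 2 + 0 − 14 − 0)/2 = 6/2 = 3.
(Structurally: 1 ring(s) + 2 π bond(s) = 3.)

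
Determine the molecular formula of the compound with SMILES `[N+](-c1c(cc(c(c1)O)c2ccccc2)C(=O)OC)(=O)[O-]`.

C14H11NO5

Heavy atoms from the SMILES: 14 C, 1 N, 5 O.
Implicit hydrogens by atom environment:
  7 × C (aromatic): 1 H each → 7
  5 × C (aromatic): no H
  3 × O: no H
  1 × C: 3 H
  1 × C: no H
  1 × N (charge +1): no H
  1 × O: 1 H
  1 × O (charge -1): no H
  Total hydrogens = 11.
Molecular formula: C14H11NO5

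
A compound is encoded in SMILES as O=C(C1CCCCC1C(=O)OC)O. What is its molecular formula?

C9H14O4

Heavy atoms from the SMILES: 9 C, 4 O.
Implicit hydrogens by atom environment:
  4 × C: 2 H each → 8
  3 × O: no H
  2 × C: 1 H each → 2
  2 × C: no H
  1 × C: 3 H
  1 × O: 1 H
  Total hydrogens = 14.
Molecular formula: C9H14O4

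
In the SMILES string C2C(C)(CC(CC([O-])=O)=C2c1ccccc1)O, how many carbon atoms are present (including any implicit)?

14

The symbol for carbon appears 14 times in the SMILES. Lowercase c denotes aromatic carbon and counts toward C.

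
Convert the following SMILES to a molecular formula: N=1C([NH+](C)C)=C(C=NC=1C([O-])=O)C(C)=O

C9H11N3O3

Heavy atoms from the SMILES: 9 C, 3 N, 3 O.
Implicit hydrogens by atom environment:
  3 × C: 3 H each → 9
  3 × C (aromatic): no H
  2 × C: no H
  2 × N (aromatic): no H
  2 × O: no H
  1 × C (aromatic): 1 H
  1 × N (charge +1): 1 H
  1 × O (charge -1): no H
  Total hydrogens = 11.
Molecular formula: C9H11N3O3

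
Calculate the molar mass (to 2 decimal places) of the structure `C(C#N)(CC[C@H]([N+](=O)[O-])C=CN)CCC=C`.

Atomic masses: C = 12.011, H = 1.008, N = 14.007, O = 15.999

223.28

Molecular formula: C11H17N3O2.
M = 11×12.011 + 17×1.008 + 3×14.007 + 2×15.999 = 223.28 g/mol.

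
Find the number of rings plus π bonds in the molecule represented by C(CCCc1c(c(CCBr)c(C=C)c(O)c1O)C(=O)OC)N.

6

Molecular formula from the SMILES: C16H22BrNO4.
DoU = (2C + 2 + N − H − X)/2 = (2·16 + 2 + 1 − 22 − 1)/2 = 12/2 = 6.
(Structurally: 1 ring(s) + 5 π bond(s) = 6.)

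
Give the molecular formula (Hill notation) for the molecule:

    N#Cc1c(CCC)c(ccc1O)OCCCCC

Heavy atoms from the SMILES: 15 C, 1 N, 2 O.
Implicit hydrogens by atom environment:
  6 × C: 2 H each → 12
  4 × C (aromatic): no H
  2 × C: 3 H each → 6
  2 × C (aromatic): 1 H each → 2
  1 × C: no H
  1 × N: no H
  1 × O: 1 H
  1 × O: no H
  Total hydrogens = 21.
Molecular formula: C15H21NO2

C15H21NO2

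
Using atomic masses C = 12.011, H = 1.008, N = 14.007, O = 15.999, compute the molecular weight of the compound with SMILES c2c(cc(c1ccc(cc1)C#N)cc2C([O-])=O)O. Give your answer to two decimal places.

Molecular formula: C14H8NO3-.
M = 14×12.011 + 8×1.008 + 1×14.007 + 3×15.999 = 238.22 g/mol.

238.22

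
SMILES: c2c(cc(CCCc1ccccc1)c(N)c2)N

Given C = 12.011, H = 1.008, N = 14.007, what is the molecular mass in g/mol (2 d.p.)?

Molecular formula: C15H18N2.
M = 15×12.011 + 18×1.008 + 2×14.007 = 226.32 g/mol.

226.32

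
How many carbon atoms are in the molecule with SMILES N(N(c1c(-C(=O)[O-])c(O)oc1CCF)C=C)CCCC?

The symbol for carbon appears 13 times in the SMILES. Lowercase c denotes aromatic carbon and counts toward C.

13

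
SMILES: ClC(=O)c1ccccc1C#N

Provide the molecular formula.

Heavy atoms from the SMILES: 8 C, 1 Cl, 1 N, 1 O.
Implicit hydrogens by atom environment:
  4 × C (aromatic): 1 H each → 4
  2 × C (aromatic): no H
  2 × C: no H
  1 × Cl: no H
  1 × N: no H
  1 × O: no H
  Total hydrogens = 4.
Molecular formula: C8H4ClNO

C8H4ClNO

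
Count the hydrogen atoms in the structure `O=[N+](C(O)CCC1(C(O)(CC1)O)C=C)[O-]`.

Hydrogens are implicit in SMILES; fill each atom to its normal valence:
  5 × C: 2 H each → 10
  3 × O: 1 H each → 3
  2 × C: 1 H each → 2
  2 × C: no H
  1 × N (charge +1): no H
  1 × O: no H
  1 × O (charge -1): no H
  Total hydrogens = 15.

15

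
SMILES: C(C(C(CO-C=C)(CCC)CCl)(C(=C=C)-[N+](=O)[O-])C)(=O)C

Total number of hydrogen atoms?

Hydrogens are implicit in SMILES; fill each atom to its normal valence:
  6 × C: 2 H each → 12
  5 × C: no H
  3 × C: 3 H each → 9
  3 × O: no H
  1 × C: 1 H
  1 × Cl: no H
  1 × N (charge +1): no H
  1 × O (charge -1): no H
  Total hydrogens = 22.

22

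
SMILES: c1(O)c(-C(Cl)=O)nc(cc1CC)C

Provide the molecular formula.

Heavy atoms from the SMILES: 9 C, 1 Cl, 1 N, 2 O.
Implicit hydrogens by atom environment:
  4 × C (aromatic): no H
  2 × C: 3 H each → 6
  1 × C: 2 H
  1 × C (aromatic): 1 H
  1 × C: no H
  1 × Cl: no H
  1 × N (aromatic): no H
  1 × O: 1 H
  1 × O: no H
  Total hydrogens = 10.
Molecular formula: C9H10ClNO2

C9H10ClNO2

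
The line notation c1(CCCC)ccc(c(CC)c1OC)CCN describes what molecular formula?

C15H25NO

Heavy atoms from the SMILES: 15 C, 1 N, 1 O.
Implicit hydrogens by atom environment:
  6 × C: 2 H each → 12
  4 × C (aromatic): no H
  3 × C: 3 H each → 9
  2 × C (aromatic): 1 H each → 2
  1 × N: 2 H
  1 × O: no H
  Total hydrogens = 25.
Molecular formula: C15H25NO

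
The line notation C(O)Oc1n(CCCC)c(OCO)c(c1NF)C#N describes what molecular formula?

Heavy atoms from the SMILES: 11 C, 1 F, 3 N, 4 O.
Implicit hydrogens by atom environment:
  5 × C: 2 H each → 10
  4 × C (aromatic): no H
  2 × O: 1 H each → 2
  2 × O: no H
  1 × C: 3 H
  1 × C: no H
  1 × F: no H
  1 × N: 1 H
  1 × N (aromatic): no H
  1 × N: no H
  Total hydrogens = 16.
Molecular formula: C11H16FN3O4

C11H16FN3O4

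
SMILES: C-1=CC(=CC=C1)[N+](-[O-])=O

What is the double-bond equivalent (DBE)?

5

Molecular formula from the SMILES: C6H5NO2.
DoU = (2C + 2 + N − H − X)/2 = (2·6 + 2 + 1 − 5 − 0)/2 = 10/2 = 5.
(Structurally: 1 ring(s) + 4 π bond(s) = 5.)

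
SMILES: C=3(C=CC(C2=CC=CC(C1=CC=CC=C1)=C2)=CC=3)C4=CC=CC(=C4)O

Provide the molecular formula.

Heavy atoms from the SMILES: 24 C, 1 O.
Implicit hydrogens by atom environment:
  17 × C (aromatic): 1 H each → 17
  7 × C (aromatic): no H
  1 × O: 1 H
  Total hydrogens = 18.
Molecular formula: C24H18O

C24H18O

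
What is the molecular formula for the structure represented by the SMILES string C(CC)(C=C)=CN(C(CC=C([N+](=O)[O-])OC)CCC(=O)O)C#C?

C16H22N2O5

Heavy atoms from the SMILES: 16 C, 2 N, 5 O.
Implicit hydrogens by atom environment:
  5 × C: 2 H each → 10
  5 × C: 1 H each → 5
  4 × C: no H
  3 × O: no H
  2 × C: 3 H each → 6
  1 × N: no H
  1 × N (charge +1): no H
  1 × O: 1 H
  1 × O (charge -1): no H
  Total hydrogens = 22.
Molecular formula: C16H22N2O5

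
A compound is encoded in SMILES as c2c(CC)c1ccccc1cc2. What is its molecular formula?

Heavy atoms from the SMILES: 12 C.
Implicit hydrogens by atom environment:
  7 × C (aromatic): 1 H each → 7
  3 × C (aromatic): no H
  1 × C: 3 H
  1 × C: 2 H
  Total hydrogens = 12.
Molecular formula: C12H12

C12H12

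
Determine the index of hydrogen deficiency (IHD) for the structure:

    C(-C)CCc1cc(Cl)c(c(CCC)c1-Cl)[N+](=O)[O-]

Molecular formula from the SMILES: C13H17Cl2NO2.
DoU = (2C + 2 + N − H − X)/2 = (2·13 + 2 + 1 − 17 − 2)/2 = 10/2 = 5.
(Structurally: 1 ring(s) + 4 π bond(s) = 5.)

5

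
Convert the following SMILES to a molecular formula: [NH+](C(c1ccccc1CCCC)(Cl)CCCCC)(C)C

Heavy atoms from the SMILES: 18 C, 1 Cl, 1 N.
Implicit hydrogens by atom environment:
  7 × C: 2 H each → 14
  4 × C: 3 H each → 12
  4 × C (aromatic): 1 H each → 4
  2 × C (aromatic): no H
  1 × C: no H
  1 × Cl: no H
  1 × N (charge +1): 1 H
  Total hydrogens = 31.
Net charge +1.
Molecular formula: C18H31ClN+

C18H31ClN+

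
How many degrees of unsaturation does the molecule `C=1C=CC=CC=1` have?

Molecular formula from the SMILES: C6H6.
DoU = (2C + 2 + N − H − X)/2 = (2·6 + 2 + 0 − 6 − 0)/2 = 8/2 = 4.
(Structurally: 1 ring(s) + 3 π bond(s) = 4.)

4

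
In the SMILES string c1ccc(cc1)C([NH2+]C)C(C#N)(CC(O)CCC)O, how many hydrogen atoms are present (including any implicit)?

23

Hydrogens are implicit in SMILES; fill each atom to its normal valence:
  5 × C (aromatic): 1 H each → 5
  3 × C: 2 H each → 6
  2 × C: 3 H each → 6
  2 × C: 1 H each → 2
  2 × C: no H
  2 × O: 1 H each → 2
  1 × C (aromatic): no H
  1 × N (charge +1): 2 H
  1 × N: no H
  Total hydrogens = 23.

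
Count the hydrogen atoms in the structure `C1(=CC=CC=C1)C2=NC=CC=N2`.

8

Hydrogens are implicit in SMILES; fill each atom to its normal valence:
  8 × C (aromatic): 1 H each → 8
  2 × C (aromatic): no H
  2 × N (aromatic): no H
  Total hydrogens = 8.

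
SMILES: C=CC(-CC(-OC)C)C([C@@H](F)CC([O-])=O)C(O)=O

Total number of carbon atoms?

The symbol for carbon appears 12 times in the SMILES.

12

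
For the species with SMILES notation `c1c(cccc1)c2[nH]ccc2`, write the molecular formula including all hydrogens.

Heavy atoms from the SMILES: 10 C, 1 N.
Implicit hydrogens by atom environment:
  8 × C (aromatic): 1 H each → 8
  2 × C (aromatic): no H
  1 × N (aromatic): 1 H
  Total hydrogens = 9.
Molecular formula: C10H9N

C10H9N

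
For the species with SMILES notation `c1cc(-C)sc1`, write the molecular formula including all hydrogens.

C5H6S

Heavy atoms from the SMILES: 5 C, 1 S.
Implicit hydrogens by atom environment:
  3 × C (aromatic): 1 H each → 3
  1 × C: 3 H
  1 × C (aromatic): no H
  1 × S (aromatic): no H
  Total hydrogens = 6.
Molecular formula: C5H6S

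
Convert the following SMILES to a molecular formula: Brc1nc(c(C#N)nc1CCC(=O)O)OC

C9H8BrN3O3

Heavy atoms from the SMILES: 1 Br, 9 C, 3 N, 3 O.
Implicit hydrogens by atom environment:
  4 × C (aromatic): no H
  2 × C: 2 H each → 4
  2 × C: no H
  2 × N (aromatic): no H
  2 × O: no H
  1 × Br: no H
  1 × C: 3 H
  1 × N: no H
  1 × O: 1 H
  Total hydrogens = 8.
Molecular formula: C9H8BrN3O3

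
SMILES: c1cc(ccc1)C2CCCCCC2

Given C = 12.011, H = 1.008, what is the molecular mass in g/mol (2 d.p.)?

174.29

Molecular formula: C13H18.
M = 13×12.011 + 18×1.008 = 174.29 g/mol.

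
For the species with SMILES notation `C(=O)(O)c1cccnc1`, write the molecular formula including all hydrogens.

C6H5NO2

Heavy atoms from the SMILES: 6 C, 1 N, 2 O.
Implicit hydrogens by atom environment:
  4 × C (aromatic): 1 H each → 4
  1 × C (aromatic): no H
  1 × C: no H
  1 × N (aromatic): no H
  1 × O: 1 H
  1 × O: no H
  Total hydrogens = 5.
Molecular formula: C6H5NO2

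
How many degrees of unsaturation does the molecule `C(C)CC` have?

0

Molecular formula from the SMILES: C4H10.
DoU = (2C + 2 + N − H − X)/2 = (2·4 + 2 + 0 − 10 − 0)/2 = 0/2 = 0.
(Structurally: 0 ring(s) + 0 π bond(s) = 0.)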